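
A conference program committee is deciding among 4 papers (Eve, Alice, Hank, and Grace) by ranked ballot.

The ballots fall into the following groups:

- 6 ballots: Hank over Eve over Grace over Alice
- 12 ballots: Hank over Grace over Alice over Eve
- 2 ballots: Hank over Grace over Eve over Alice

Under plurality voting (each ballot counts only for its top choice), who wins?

Hank

First-place vote totals:
  Eve: 0
  Alice: 0
  Hank: 20
  Grace: 0
Hank has the most first-place votes.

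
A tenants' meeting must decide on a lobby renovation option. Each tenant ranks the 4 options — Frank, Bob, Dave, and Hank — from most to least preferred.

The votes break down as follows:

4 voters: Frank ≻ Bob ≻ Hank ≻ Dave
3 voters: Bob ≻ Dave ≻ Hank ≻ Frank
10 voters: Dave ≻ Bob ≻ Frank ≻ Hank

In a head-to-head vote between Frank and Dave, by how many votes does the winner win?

9

Ballots ranking Frank above Dave: 4.
Ballots ranking Dave above Frank: 3+10 = 13.
Dave wins 13–4, a margin of 9.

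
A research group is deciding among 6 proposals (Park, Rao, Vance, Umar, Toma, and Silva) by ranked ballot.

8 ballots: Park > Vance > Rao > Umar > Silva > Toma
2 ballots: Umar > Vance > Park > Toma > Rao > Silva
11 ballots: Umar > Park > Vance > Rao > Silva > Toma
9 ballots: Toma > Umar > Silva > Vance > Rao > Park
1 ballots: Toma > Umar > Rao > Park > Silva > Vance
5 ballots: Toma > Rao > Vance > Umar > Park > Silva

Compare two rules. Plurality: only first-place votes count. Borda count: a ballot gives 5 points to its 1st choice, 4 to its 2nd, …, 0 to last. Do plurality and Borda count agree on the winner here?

No

Plurality first-place counts: Park 8, Rao 0, Vance 0, Umar 13, Toma 15, Silva 0 → Toma.
Borda totals: Park 97, Rao 80, Vance 106, Umar 131, Toma 79, Silva 47 → Umar.
The two rules disagree: plurality picks Toma, Borda picks Umar.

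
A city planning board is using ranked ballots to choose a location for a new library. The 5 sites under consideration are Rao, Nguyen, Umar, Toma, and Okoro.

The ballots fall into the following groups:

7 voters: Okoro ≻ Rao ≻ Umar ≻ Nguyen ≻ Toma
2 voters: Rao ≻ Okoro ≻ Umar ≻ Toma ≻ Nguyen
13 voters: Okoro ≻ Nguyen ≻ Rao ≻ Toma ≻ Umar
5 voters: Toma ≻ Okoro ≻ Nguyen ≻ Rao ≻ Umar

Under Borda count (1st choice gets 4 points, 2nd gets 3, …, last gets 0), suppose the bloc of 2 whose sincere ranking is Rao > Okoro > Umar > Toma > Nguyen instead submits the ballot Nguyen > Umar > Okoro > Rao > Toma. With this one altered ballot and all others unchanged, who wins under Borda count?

Borda totals with the altered ballot: Rao 54, Nguyen 64, Umar 20, Toma 33, Okoro 99.
The winner is unchanged: still Okoro.

Okoro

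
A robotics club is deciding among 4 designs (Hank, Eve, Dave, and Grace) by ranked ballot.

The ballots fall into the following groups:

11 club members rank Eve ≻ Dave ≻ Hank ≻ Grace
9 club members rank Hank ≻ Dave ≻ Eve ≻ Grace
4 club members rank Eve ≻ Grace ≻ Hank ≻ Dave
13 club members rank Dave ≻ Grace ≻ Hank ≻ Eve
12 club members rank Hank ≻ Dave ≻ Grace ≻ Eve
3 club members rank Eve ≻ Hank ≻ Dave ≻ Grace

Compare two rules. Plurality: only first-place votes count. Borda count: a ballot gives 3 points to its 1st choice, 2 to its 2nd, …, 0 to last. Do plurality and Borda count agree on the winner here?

Plurality first-place counts: Hank 21, Eve 18, Dave 13, Grace 0 → Hank.
Borda totals: Hank 97, Eve 63, Dave 106, Grace 46 → Dave.
The two rules disagree: plurality picks Hank, Borda picks Dave.

No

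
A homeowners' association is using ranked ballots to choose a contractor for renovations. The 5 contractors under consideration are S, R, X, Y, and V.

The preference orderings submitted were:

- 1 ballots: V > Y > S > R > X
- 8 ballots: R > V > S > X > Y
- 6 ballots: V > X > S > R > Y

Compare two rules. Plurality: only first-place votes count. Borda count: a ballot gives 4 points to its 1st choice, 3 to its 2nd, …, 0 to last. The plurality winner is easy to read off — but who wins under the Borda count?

Plurality first-place counts: S 0, R 8, X 0, Y 0, V 7 → R.
Borda totals: S 30, R 39, X 26, Y 3, V 52 → V.

V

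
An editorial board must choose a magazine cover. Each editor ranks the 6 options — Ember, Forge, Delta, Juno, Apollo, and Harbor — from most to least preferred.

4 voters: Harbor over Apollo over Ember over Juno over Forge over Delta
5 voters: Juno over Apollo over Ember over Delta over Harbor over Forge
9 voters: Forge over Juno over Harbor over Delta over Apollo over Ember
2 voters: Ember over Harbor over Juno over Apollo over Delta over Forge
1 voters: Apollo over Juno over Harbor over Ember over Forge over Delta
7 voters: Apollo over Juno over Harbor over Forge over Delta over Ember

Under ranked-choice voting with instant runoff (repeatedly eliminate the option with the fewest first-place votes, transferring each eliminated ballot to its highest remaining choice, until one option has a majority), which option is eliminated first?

Delta

Round 1: Forge 9, Apollo 8, Juno 5, Harbor 4, Ember 2, Delta 0. Delta has the fewest and is eliminated.
Round 2: Forge 9, Apollo 8, Juno 5, Harbor 4, Ember 2. Ember has the fewest and is eliminated.
Round 3: Forge 9, Apollo 8, Harbor 6, Juno 5. Juno has the fewest and is eliminated.
Round 4: Apollo 13, Forge 9, Harbor 6. Harbor has the fewest and is eliminated.
Round 5: Apollo 19, Forge 9. Apollo has a majority.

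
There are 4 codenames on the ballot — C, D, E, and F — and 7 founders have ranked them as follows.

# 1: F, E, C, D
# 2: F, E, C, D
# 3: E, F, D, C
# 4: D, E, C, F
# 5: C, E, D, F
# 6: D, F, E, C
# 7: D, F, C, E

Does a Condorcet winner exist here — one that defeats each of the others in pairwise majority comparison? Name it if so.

None — there is no Condorcet winner

Head-to-head results (7 voters total):
C vs D: D wins 4–3.
C vs E: E wins 5–2.
C vs F: F wins 5–2.
D vs E: E wins 4–3.
D vs F: D wins 4–3.
E vs F: F wins 4–3.
No candidate beats all others: D beats F beats E beats D, a majority cycle.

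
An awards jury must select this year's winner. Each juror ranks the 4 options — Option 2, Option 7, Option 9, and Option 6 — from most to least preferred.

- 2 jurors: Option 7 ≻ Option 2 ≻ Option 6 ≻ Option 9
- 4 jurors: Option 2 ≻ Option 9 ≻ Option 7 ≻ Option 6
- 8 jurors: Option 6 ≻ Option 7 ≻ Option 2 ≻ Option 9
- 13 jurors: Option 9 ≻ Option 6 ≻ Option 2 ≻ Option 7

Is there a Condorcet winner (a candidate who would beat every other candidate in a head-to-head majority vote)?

Head-to-head results (27 voters total):
Option 2 vs Option 7: Option 2 wins 17–10.
Option 2 vs Option 9: Option 2 wins 14–13.
Option 2 vs Option 6: Option 6 wins 21–6.
Option 7 vs Option 9: Option 9 wins 17–10.
Option 7 vs Option 6: Option 6 wins 21–6.
Option 9 vs Option 6: Option 9 wins 17–10.
No candidate beats all others: Option 2 beats Option 9 beats Option 6 beats Option 2, a majority cycle.

No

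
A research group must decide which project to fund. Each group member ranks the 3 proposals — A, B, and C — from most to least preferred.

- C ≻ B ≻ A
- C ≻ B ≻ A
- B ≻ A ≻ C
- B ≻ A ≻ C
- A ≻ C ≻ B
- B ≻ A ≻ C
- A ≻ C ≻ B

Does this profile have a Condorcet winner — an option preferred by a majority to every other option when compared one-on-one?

No

Head-to-head results (7 voters total):
A vs B: B wins 5–2.
A vs C: A wins 5–2.
B vs C: C wins 4–3.
No candidate beats all others: A beats C beats B beats A, a majority cycle.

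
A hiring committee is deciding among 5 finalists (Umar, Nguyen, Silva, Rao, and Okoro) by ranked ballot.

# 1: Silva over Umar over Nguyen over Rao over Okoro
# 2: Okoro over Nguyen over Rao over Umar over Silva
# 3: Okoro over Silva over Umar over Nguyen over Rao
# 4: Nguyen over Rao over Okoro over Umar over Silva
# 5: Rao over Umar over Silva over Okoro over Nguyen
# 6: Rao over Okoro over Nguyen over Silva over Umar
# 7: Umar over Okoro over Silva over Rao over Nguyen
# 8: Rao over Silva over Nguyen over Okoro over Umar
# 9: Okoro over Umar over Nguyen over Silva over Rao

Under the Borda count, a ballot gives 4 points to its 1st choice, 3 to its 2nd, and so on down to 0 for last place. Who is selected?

Okoro

Borda scores:
  Umar: 3 + 1 + 2 + 1 + 3 + 0 + 4 + 0 + 3 = 17
  Nguyen: 2 + 3 + 1 + 4 + 0 + 2 + 0 + 2 + 2 = 16
  Silva: 4 + 0 + 3 + 0 + 2 + 1 + 2 + 3 + 1 = 16
  Rao: 1 + 2 + 0 + 3 + 4 + 4 + 1 + 4 + 0 = 19
  Okoro: 0 + 4 + 4 + 2 + 1 + 3 + 3 + 1 + 4 = 22
Okoro has the highest total.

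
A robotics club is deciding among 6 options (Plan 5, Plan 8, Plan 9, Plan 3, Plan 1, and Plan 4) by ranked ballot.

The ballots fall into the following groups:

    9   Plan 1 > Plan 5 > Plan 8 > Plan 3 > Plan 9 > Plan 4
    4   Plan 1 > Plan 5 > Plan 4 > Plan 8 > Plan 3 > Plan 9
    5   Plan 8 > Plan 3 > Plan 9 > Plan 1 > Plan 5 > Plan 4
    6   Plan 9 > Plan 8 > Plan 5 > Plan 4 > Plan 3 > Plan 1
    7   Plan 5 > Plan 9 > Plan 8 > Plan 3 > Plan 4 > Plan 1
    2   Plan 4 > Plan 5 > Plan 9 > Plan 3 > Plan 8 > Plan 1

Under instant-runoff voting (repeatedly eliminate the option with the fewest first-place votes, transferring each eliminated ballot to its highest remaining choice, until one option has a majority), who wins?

Plan 9

Round 1: Plan 1 13, Plan 5 7, Plan 9 6, Plan 8 5, Plan 4 2, Plan 3 0. Plan 3 has the fewest and is eliminated.
Round 2: Plan 1 13, Plan 5 7, Plan 9 6, Plan 8 5, Plan 4 2. Plan 4 has the fewest and is eliminated.
Round 3: Plan 1 13, Plan 5 9, Plan 9 6, Plan 8 5. Plan 8 has the fewest and is eliminated.
Round 4: Plan 1 13, Plan 9 11, Plan 5 9. Plan 5 has the fewest and is eliminated.
Round 5: Plan 9 20, Plan 1 13. Plan 9 has a majority.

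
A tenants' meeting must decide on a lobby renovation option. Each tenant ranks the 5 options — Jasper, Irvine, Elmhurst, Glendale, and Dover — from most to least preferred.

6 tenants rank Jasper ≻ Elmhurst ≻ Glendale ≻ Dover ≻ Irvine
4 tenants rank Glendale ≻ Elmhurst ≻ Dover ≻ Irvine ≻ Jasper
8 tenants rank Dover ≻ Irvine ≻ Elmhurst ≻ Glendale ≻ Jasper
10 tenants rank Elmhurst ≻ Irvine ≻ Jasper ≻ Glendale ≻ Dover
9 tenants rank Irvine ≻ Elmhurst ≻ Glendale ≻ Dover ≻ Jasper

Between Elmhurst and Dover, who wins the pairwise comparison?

Ballots ranking Elmhurst above Dover: 6+4+10+9 = 29.
Ballots ranking Dover above Elmhurst: 8.
Elmhurst wins the head-to-head, 29–8.

Elmhurst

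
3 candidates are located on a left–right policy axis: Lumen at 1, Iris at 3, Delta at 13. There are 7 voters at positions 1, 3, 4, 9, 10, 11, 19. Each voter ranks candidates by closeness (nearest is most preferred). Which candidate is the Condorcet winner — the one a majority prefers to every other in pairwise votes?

With single-peaked preferences on a line, the Condorcet winner is the candidate closest to the median voter.
The median voter (position 9) is closest to Delta at 13.
Check: Delta vs Iris — voters closer to Delta: 4 of 7.

Delta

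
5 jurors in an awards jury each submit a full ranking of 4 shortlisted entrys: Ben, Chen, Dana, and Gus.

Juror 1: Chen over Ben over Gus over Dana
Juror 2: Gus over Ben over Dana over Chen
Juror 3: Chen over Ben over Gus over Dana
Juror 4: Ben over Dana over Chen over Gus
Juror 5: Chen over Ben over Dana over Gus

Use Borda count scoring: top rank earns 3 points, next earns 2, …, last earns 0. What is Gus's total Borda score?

5

Borda scores:
  Ben: 2 + 2 + 2 + 3 + 2 = 11
  Chen: 3 + 0 + 3 + 1 + 3 = 10
  Dana: 0 + 1 + 0 + 2 + 1 = 4
  Gus: 1 + 3 + 1 + 0 + 0 = 5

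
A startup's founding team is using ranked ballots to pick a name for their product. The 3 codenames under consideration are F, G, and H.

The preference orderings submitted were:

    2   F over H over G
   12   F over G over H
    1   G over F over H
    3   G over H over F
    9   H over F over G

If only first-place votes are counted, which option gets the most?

First-place vote totals:
  F: 14
  G: 4
  H: 9
F has the most first-place votes.

F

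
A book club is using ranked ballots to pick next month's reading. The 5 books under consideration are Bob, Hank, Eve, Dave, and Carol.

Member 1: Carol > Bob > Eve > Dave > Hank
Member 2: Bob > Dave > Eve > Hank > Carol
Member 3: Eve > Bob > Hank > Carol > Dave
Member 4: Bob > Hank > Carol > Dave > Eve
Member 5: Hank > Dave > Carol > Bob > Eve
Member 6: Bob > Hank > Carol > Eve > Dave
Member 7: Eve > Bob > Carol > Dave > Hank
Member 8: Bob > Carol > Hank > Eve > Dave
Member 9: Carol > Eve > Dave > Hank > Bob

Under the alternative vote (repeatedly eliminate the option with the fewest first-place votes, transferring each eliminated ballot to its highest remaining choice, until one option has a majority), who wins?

Round 1: Bob 4, Eve 2, Carol 2, Hank 1, Dave 0. Dave has the fewest and is eliminated.
Round 2: Bob 4, Eve 2, Carol 2, Hank 1. Hank has the fewest and is eliminated.
Round 3: Bob 4, Carol 3, Eve 2. Eve has the fewest and is eliminated.
Round 4: Bob 6, Carol 3. Bob has a majority.

Bob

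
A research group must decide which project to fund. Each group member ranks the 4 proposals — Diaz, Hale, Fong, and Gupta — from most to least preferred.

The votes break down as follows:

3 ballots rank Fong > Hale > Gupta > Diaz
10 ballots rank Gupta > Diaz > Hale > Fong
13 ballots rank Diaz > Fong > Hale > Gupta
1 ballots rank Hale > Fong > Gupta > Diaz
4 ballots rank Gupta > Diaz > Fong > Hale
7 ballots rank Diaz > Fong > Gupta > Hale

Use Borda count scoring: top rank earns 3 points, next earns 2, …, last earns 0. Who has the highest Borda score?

Borda scores:
  Diaz: 3·0 + 10·2 + 13·3 + 0 + 4·2 + 7·3 = 88
  Hale: 3·2 + 10·1 + 13·1 + 3 + 4·0 + 7·0 = 32
  Fong: 3·3 + 10·0 + 13·2 + 2 + 4·1 + 7·2 = 55
  Gupta: 3·1 + 10·3 + 13·0 + 1 + 4·3 + 7·1 = 53
Diaz has the highest total.

Diaz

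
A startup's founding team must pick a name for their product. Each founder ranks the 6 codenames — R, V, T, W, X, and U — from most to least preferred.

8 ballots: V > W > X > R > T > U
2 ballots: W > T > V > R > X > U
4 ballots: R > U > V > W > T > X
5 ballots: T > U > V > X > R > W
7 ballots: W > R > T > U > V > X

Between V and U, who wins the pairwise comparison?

U

Ballots ranking V above U: 8+2 = 10.
Ballots ranking U above V: 4+5+7 = 16.
U wins the head-to-head, 16–10.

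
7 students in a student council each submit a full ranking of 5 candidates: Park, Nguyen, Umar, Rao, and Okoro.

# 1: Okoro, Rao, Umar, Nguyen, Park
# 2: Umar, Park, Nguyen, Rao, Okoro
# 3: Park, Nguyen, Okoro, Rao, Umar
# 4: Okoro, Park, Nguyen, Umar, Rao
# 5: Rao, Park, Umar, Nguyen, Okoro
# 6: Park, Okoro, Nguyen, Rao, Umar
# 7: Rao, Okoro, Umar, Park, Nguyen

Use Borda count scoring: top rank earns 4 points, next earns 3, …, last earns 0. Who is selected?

Borda scores:
  Park: 0 + 3 + 4 + 3 + 3 + 4 + 1 = 18
  Nguyen: 1 + 2 + 3 + 2 + 1 + 2 + 0 = 11
  Umar: 2 + 4 + 0 + 1 + 2 + 0 + 2 = 11
  Rao: 3 + 1 + 1 + 0 + 4 + 1 + 4 = 14
  Okoro: 4 + 0 + 2 + 4 + 0 + 3 + 3 = 16
Park has the highest total.

Park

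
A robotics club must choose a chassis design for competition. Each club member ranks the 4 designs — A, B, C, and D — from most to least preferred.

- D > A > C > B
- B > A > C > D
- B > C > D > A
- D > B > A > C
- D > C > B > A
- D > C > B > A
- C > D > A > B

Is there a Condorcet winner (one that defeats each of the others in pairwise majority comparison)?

Head-to-head results (7 voters total):
A vs B: B wins 5–2.
A vs C: C wins 4–3.
A vs D: D wins 6–1.
B vs C: C wins 4–3.
B vs D: D wins 5–2.
C vs D: D wins 4–3.
D beats each rival — A (6–1), B (5–2), C (4–3) — so D is the Condorcet winner.

Yes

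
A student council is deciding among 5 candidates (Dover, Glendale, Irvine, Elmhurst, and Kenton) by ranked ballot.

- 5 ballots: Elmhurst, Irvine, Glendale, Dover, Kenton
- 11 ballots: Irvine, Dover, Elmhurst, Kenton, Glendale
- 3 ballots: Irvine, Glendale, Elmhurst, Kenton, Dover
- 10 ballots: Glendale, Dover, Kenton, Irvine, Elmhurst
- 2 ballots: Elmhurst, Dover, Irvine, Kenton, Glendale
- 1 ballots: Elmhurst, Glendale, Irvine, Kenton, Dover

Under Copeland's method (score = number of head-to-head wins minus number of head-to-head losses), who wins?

Irvine

Pairwise results:
  Dover vs Glendale: Glendale wins 19–13.
  Dover vs Irvine: Irvine wins 20–12.
  Dover vs Elmhurst: Dover wins 21–11.
  Dover vs Kenton: Dover wins 28–4.
  Glendale vs Irvine: Irvine wins 21–11.
  Glendale vs Elmhurst: Elmhurst wins 19–13.
  Glendale vs Kenton: Glendale wins 19–13.
  Irvine vs Elmhurst: Irvine wins 24–8.
  Irvine vs Kenton: Irvine wins 22–10.
  Elmhurst vs Kenton: Elmhurst wins 22–10.
Copeland scores (wins − losses):
  Dover: 2 − 2 = 0
  Glendale: 2 − 2 = 0
  Irvine: 4 − 0 = 4
  Elmhurst: 2 − 2 = 0
  Kenton: 0 − 4 = -4
Irvine has the best Copeland score.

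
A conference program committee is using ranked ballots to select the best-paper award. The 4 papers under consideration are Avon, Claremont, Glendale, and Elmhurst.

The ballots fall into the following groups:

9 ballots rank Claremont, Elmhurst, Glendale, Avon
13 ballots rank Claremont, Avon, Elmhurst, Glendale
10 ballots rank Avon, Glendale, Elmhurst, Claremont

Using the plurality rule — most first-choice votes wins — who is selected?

Claremont

First-place vote totals:
  Avon: 10
  Claremont: 22
  Glendale: 0
  Elmhurst: 0
Claremont has the most first-place votes.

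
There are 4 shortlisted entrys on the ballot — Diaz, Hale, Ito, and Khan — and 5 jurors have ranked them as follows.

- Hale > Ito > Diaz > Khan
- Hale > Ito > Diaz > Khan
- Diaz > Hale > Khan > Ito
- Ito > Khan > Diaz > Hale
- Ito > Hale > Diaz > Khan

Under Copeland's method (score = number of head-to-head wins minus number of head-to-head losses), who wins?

Hale

Pairwise results:
  Diaz vs Hale: Hale wins 3–2.
  Diaz vs Ito: Ito wins 4–1.
  Diaz vs Khan: Diaz wins 4–1.
  Hale vs Ito: Hale wins 3–2.
  Hale vs Khan: Hale wins 4–1.
  Ito vs Khan: Ito wins 4–1.
Copeland scores (wins − losses):
  Diaz: 1 − 2 = -1
  Hale: 3 − 0 = 3
  Ito: 2 − 1 = 1
  Khan: 0 − 3 = -3
Hale has the best Copeland score.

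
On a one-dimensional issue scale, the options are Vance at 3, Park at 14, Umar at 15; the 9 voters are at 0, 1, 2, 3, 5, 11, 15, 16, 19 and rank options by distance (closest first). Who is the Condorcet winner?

With single-peaked preferences on a line, the Condorcet winner is the candidate closest to the median voter.
The median voter (position 5) is closest to Vance at 3.
Check: Vance vs Park — voters closer to Vance: 5 of 9.

Vance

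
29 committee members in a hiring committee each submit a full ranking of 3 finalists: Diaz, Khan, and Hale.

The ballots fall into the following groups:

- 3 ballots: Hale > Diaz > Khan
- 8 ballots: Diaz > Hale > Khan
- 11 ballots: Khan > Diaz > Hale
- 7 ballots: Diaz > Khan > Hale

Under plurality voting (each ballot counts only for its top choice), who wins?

Diaz

First-place vote totals:
  Diaz: 15
  Khan: 11
  Hale: 3
Diaz has the most first-place votes.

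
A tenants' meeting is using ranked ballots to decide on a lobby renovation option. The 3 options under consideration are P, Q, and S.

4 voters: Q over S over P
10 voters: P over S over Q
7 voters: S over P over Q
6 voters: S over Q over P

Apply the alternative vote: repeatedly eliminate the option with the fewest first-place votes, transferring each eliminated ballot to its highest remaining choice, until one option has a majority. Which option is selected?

S

Round 1: S 13, P 10, Q 4. Q has the fewest and is eliminated.
Round 2: S 17, P 10. S has a majority.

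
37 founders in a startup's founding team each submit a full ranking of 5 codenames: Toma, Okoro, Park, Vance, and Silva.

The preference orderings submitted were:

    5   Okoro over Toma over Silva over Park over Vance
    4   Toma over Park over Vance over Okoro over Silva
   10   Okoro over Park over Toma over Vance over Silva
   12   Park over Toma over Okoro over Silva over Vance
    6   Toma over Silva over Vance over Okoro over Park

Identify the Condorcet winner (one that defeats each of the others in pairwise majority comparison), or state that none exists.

Head-to-head results (37 voters total):
Toma vs Okoro: Toma wins 22–15.
Toma vs Park: Park wins 22–15.
Toma vs Vance: Toma wins 37–0.
Toma vs Silva: Toma wins 37–0.
Okoro vs Park: Okoro wins 21–16.
Okoro vs Vance: Okoro wins 27–10.
Okoro vs Silva: Okoro wins 31–6.
Park vs Vance: Park wins 31–6.
Park vs Silva: Park wins 26–11.
Vance vs Silva: Silva wins 23–14.
No candidate beats all others: Toma beats Okoro beats Park beats Toma, a majority cycle.

No Condorcet winner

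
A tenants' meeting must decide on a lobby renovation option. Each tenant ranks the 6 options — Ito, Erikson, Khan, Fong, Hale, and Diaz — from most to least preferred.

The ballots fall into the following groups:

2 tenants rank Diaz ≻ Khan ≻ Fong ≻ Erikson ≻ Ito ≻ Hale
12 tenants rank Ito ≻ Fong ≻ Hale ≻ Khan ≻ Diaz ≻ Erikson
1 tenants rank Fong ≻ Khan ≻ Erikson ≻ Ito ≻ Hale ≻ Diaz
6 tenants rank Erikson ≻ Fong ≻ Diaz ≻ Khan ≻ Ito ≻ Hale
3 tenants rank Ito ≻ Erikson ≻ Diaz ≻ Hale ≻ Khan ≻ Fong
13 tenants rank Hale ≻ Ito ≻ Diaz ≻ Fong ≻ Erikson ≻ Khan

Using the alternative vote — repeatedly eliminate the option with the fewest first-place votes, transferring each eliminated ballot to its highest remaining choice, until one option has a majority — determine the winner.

Ito

Round 1: Ito 15, Hale 13, Erikson 6, Diaz 2, Fong 1, Khan 0. Khan has the fewest and is eliminated.
Round 2: Ito 15, Hale 13, Erikson 6, Diaz 2, Fong 1. Fong has the fewest and is eliminated.
Round 3: Ito 15, Hale 13, Erikson 7, Diaz 2. Diaz has the fewest and is eliminated.
Round 4: Ito 15, Hale 13, Erikson 9. Erikson has the fewest and is eliminated.
Round 5: Ito 24, Hale 13. Ito has a majority.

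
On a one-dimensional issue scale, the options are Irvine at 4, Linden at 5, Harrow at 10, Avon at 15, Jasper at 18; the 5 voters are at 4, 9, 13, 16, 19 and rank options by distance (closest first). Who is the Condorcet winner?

Avon

With single-peaked preferences on a line, the Condorcet winner is the candidate closest to the median voter.
The median voter (position 13) is closest to Avon at 15.
Check: Avon vs Jasper — voters closer to Avon: 4 of 5.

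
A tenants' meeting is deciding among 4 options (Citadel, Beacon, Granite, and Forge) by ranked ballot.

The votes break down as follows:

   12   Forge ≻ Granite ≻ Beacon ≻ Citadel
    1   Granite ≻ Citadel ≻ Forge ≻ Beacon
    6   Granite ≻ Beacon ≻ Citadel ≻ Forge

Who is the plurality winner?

Forge

First-place vote totals:
  Citadel: 0
  Beacon: 0
  Granite: 7
  Forge: 12
Forge has the most first-place votes.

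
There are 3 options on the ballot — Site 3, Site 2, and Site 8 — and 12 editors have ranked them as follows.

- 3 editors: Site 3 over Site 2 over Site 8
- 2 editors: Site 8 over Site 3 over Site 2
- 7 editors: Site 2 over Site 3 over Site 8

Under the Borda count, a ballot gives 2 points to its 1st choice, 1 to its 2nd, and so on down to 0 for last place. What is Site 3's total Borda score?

Borda scores:
  Site 3: 3·2 + 2·1 + 7·1 = 15
  Site 2: 3·1 + 2·0 + 7·2 = 17
  Site 8: 3·0 + 2·2 + 7·0 = 4

15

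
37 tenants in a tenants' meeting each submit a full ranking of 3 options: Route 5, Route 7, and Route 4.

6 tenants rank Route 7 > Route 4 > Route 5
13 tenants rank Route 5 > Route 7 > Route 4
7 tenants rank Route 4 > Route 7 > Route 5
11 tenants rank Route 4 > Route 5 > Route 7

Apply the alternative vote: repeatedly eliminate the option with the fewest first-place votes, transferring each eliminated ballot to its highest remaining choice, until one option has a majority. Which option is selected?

Route 4

Round 1: Route 4 18, Route 5 13, Route 7 6. Route 7 has the fewest and is eliminated.
Round 2: Route 4 24, Route 5 13. Route 4 has a majority.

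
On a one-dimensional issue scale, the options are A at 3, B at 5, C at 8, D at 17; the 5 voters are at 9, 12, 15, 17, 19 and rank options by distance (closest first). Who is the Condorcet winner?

D

With single-peaked preferences on a line, the Condorcet winner is the candidate closest to the median voter.
The median voter (position 15) is closest to D at 17.
Check: D vs C — voters closer to D: 3 of 5.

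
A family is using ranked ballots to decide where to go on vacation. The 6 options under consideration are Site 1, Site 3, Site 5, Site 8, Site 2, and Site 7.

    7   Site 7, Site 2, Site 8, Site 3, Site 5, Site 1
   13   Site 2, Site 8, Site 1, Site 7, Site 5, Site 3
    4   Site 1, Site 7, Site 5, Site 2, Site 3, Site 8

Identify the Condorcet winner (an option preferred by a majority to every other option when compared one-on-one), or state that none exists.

Head-to-head results (24 voters total):
Site 1 vs Site 3: Site 1 wins 17–7.
Site 1 vs Site 5: Site 1 wins 17–7.
Site 1 vs Site 8: Site 8 wins 20–4.
Site 1 vs Site 2: Site 2 wins 20–4.
Site 1 vs Site 7: Site 1 wins 17–7.
Site 3 vs Site 5: Site 5 wins 17–7.
Site 3 vs Site 8: Site 8 wins 20–4.
Site 3 vs Site 2: Site 2 wins 24–0.
Site 3 vs Site 7: Site 7 wins 24–0.
Site 5 vs Site 8: Site 8 wins 20–4.
Site 5 vs Site 2: Site 2 wins 20–4.
Site 5 vs Site 7: Site 7 wins 24–0.
Site 8 vs Site 2: Site 2 wins 24–0.
Site 8 vs Site 7: Site 8 wins 13–11.
Site 2 vs Site 7: Site 2 wins 13–11.
Site 2 beats each rival — Site 1 (20–4), Site 3 (24–0), Site 5 (20–4), Site 8 (24–0), Site 7 (13–11) — so Site 2 is the Condorcet winner.

Site 2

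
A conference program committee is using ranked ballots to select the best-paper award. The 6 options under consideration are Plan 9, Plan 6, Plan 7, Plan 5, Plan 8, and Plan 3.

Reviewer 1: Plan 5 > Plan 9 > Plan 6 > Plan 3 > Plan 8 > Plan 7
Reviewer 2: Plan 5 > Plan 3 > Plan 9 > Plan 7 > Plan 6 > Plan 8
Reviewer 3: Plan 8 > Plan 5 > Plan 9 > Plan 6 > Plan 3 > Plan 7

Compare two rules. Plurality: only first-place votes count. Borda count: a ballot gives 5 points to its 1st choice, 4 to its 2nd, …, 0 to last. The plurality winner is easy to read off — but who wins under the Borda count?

Plan 5

Plurality first-place counts: Plan 9 0, Plan 6 0, Plan 7 0, Plan 5 2, Plan 8 1, Plan 3 0 → Plan 5.
Borda totals: Plan 9 10, Plan 6 6, Plan 7 2, Plan 5 14, Plan 8 6, Plan 3 7 → Plan 5.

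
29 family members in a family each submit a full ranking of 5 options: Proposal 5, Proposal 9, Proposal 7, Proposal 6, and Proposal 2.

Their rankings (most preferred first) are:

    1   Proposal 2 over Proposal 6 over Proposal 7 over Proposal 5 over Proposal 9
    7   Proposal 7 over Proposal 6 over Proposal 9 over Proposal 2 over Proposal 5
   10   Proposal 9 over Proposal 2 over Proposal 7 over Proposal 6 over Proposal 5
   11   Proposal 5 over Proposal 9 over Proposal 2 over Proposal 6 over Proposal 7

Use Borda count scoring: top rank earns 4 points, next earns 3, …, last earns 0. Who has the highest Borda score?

Proposal 9

Borda scores:
  Proposal 5: 1 + 7·0 + 10·0 + 11·4 = 45
  Proposal 9: 0 + 7·2 + 10·4 + 11·3 = 87
  Proposal 7: 2 + 7·4 + 10·2 + 11·0 = 50
  Proposal 6: 3 + 7·3 + 10·1 + 11·1 = 45
  Proposal 2: 4 + 7·1 + 10·3 + 11·2 = 63
Proposal 9 has the highest total.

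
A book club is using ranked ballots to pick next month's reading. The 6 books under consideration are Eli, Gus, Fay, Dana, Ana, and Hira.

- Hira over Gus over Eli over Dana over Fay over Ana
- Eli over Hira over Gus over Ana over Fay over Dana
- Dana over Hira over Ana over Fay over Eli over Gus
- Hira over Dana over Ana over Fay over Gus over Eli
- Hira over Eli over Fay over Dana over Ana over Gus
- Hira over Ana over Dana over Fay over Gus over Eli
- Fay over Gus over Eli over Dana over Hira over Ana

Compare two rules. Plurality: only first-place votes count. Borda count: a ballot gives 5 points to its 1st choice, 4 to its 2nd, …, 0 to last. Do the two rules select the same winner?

Plurality first-place counts: Eli 1, Gus 0, Fay 1, Dana 1, Ana 0, Hira 4 → Hira.
Borda totals: Eli 16, Gus 13, Fay 16, Dana 18, Ana 13, Hira 29 → Hira.
The two rules agree on Hira.

Yes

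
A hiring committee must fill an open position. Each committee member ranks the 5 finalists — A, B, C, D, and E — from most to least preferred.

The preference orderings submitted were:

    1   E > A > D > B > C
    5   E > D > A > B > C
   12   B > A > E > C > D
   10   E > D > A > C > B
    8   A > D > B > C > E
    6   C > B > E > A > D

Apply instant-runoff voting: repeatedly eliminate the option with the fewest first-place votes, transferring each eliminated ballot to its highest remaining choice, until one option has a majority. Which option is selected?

Round 1: E 16, B 12, A 8, C 6, D 0. D has the fewest and is eliminated.
Round 2: E 16, B 12, A 8, C 6. C has the fewest and is eliminated.
Round 3: B 18, E 16, A 8. A has the fewest and is eliminated.
Round 4: B 26, E 16. B has a majority.

B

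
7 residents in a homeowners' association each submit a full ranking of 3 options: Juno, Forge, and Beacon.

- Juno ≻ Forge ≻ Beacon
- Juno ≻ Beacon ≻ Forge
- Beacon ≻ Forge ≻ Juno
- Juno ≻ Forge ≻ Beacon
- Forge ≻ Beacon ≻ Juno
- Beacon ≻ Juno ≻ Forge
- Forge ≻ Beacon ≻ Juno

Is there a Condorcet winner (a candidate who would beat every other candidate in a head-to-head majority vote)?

No

Head-to-head results (7 voters total):
Juno vs Forge: Juno wins 4–3.
Juno vs Beacon: Beacon wins 4–3.
Forge vs Beacon: Forge wins 4–3.
No candidate beats all others: Juno beats Forge beats Beacon beats Juno, a majority cycle.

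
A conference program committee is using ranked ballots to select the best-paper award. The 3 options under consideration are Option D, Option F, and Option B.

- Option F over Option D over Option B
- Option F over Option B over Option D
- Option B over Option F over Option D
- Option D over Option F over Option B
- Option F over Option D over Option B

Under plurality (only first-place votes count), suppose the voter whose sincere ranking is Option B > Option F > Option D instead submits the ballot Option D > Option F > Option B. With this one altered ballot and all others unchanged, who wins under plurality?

First-place totals with the altered ballot: Option D 2, Option F 3, Option B 0.
The winner is unchanged: still Option F.

Option F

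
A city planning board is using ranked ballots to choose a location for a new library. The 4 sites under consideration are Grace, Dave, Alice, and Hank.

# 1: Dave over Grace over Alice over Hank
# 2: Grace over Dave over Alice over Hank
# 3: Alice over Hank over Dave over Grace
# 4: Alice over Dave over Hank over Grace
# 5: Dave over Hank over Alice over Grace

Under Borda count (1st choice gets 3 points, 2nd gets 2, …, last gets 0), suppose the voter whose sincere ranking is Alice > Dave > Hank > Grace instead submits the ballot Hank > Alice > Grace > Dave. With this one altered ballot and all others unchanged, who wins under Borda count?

Borda totals with the altered ballot: Grace 6, Dave 9, Alice 8, Hank 7.
The winner is unchanged: still Dave.

Dave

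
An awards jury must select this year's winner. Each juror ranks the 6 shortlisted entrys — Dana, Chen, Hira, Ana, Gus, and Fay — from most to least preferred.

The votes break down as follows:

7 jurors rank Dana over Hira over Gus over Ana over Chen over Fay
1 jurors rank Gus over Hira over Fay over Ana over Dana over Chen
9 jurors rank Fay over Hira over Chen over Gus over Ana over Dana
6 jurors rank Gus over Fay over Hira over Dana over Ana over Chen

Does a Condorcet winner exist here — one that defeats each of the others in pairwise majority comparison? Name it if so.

Head-to-head results (23 voters total):
Dana vs Chen: Dana wins 14–9.
Dana vs Hira: Hira wins 16–7.
Dana vs Ana: Dana wins 13–10.
Dana vs Gus: Gus wins 16–7.
Dana vs Fay: Fay wins 16–7.
Chen vs Hira: Hira wins 23–0.
Chen vs Ana: Ana wins 14–9.
Chen vs Gus: Gus wins 14–9.
Chen vs Fay: Fay wins 16–7.
Hira vs Ana: Hira wins 23–0.
Hira vs Gus: Hira wins 16–7.
Hira vs Fay: Fay wins 15–8.
Ana vs Gus: Gus wins 23–0.
Ana vs Fay: Fay wins 16–7.
Gus vs Fay: Gus wins 14–9.
No candidate beats all others: Hira beats Gus beats Fay beats Hira, a majority cycle.

No Condorcet winner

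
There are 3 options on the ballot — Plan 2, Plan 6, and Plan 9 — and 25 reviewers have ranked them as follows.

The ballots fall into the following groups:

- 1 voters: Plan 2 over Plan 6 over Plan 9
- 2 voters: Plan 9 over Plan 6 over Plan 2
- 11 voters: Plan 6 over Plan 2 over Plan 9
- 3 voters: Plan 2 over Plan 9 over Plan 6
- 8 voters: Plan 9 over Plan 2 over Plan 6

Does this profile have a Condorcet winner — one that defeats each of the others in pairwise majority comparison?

Head-to-head results (25 voters total):
Plan 2 vs Plan 6: Plan 6 wins 13–12.
Plan 2 vs Plan 9: Plan 2 wins 15–10.
Plan 6 vs Plan 9: Plan 9 wins 13–12.
No candidate beats all others: Plan 2 beats Plan 9 beats Plan 6 beats Plan 2, a majority cycle.

No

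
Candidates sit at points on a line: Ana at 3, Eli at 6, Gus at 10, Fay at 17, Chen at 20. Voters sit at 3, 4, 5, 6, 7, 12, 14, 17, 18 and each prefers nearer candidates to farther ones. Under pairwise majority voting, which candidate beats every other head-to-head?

With single-peaked preferences on a line, the Condorcet winner is the candidate closest to the median voter.
The median voter (position 7) is closest to Eli at 6.
Check: Eli vs Fay — voters closer to Eli: 5 of 9.

Eli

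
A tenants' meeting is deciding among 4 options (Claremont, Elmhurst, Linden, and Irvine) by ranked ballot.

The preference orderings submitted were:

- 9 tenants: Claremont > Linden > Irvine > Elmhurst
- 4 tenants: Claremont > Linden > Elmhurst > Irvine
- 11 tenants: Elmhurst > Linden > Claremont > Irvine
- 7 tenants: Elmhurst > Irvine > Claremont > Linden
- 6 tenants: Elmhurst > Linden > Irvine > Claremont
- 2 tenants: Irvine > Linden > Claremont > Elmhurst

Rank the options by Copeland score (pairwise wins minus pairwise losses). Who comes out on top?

Elmhurst

Pairwise results:
  Claremont vs Elmhurst: Elmhurst wins 24–15.
  Claremont vs Linden: Claremont wins 20–19.
  Claremont vs Irvine: Claremont wins 24–15.
  Elmhurst vs Linden: Elmhurst wins 24–15.
  Elmhurst vs Irvine: Elmhurst wins 28–11.
  Linden vs Irvine: Linden wins 30–9.
Copeland scores (wins − losses):
  Claremont: 2 − 1 = 1
  Elmhurst: 3 − 0 = 3
  Linden: 1 − 2 = -1
  Irvine: 0 − 3 = -3
Elmhurst has the best Copeland score.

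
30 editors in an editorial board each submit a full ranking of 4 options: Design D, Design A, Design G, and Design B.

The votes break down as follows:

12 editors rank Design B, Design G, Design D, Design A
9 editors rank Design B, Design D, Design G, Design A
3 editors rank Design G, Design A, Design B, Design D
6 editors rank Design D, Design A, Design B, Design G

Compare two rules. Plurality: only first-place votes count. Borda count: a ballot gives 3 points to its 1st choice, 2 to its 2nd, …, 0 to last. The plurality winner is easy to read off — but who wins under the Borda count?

Plurality first-place counts: Design D 6, Design A 0, Design G 3, Design B 21 → Design B.
Borda totals: Design D 48, Design A 18, Design G 42, Design B 72 → Design B.

Design B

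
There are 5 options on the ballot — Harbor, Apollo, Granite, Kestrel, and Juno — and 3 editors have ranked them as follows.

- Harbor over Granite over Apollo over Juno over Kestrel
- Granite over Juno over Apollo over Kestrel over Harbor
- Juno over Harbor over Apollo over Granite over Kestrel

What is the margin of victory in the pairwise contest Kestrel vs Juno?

3

Ballots ranking Kestrel above Juno: 0.
Ballots ranking Juno above Kestrel: 3.
Juno wins 3–0, a margin of 3.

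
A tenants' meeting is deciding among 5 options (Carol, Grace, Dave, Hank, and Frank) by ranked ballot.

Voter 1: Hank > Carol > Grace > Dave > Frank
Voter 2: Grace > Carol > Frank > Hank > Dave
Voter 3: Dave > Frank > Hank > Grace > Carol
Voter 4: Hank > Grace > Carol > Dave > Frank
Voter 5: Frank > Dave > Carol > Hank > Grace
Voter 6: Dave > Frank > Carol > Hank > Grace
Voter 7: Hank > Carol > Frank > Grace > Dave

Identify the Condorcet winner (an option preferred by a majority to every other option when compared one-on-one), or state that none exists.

Head-to-head results (7 voters total):
Carol vs Grace: Carol wins 4–3.
Carol vs Dave: Carol wins 4–3.
Carol vs Hank: Hank wins 4–3.
Carol vs Frank: Carol wins 4–3.
Grace vs Dave: Grace wins 4–3.
Grace vs Hank: Hank wins 6–1.
Grace vs Frank: Frank wins 4–3.
Dave vs Hank: Hank wins 4–3.
Dave vs Frank: Dave wins 4–3.
Hank vs Frank: Frank wins 4–3.
No candidate beats all others: Carol beats Frank beats Hank beats Carol, a majority cycle.

There is no Condorcet winner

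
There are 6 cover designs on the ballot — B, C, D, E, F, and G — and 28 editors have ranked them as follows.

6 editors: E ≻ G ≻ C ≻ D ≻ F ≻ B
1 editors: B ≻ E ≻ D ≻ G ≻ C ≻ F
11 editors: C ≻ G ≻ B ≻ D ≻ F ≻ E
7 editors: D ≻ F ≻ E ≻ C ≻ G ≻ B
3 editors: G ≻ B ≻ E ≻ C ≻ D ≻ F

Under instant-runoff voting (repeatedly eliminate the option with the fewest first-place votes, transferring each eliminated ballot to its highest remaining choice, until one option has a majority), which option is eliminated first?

F

Round 1: C 11, D 7, E 6, G 3, B 1, F 0. F has the fewest and is eliminated.
Round 2: C 11, D 7, E 6, G 3, B 1. B has the fewest and is eliminated.
Round 3: C 11, D 7, E 7, G 3. G has the fewest and is eliminated.
Round 4: C 11, E 10, D 7. D has the fewest and is eliminated.
Round 5: E 17, C 11. E has a majority.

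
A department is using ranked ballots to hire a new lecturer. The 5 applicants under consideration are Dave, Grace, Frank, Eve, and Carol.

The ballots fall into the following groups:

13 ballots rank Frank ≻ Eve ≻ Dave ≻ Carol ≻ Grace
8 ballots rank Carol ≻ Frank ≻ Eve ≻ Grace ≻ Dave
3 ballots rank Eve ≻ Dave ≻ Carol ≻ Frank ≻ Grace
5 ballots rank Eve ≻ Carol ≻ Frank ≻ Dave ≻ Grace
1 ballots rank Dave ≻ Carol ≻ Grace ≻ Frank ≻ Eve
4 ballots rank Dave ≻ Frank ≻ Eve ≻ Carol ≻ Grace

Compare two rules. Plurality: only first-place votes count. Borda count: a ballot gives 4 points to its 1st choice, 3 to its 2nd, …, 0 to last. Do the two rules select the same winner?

Plurality first-place counts: Dave 5, Grace 0, Frank 13, Eve 8, Carol 8 → Frank.
Borda totals: Dave 60, Grace 10, Frank 102, Eve 95, Carol 73 → Frank.
The two rules agree on Frank.

Yes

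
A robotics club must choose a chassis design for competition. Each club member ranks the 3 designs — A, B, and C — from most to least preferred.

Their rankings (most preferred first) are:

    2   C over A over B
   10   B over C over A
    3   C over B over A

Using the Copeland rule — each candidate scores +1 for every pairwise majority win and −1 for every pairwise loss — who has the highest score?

B

Pairwise results:
  A vs B: B wins 13–2.
  A vs C: C wins 15–0.
  B vs C: B wins 10–5.
Copeland scores (wins − losses):
  A: 0 − 2 = -2
  B: 2 − 0 = 2
  C: 1 − 1 = 0
B has the best Copeland score.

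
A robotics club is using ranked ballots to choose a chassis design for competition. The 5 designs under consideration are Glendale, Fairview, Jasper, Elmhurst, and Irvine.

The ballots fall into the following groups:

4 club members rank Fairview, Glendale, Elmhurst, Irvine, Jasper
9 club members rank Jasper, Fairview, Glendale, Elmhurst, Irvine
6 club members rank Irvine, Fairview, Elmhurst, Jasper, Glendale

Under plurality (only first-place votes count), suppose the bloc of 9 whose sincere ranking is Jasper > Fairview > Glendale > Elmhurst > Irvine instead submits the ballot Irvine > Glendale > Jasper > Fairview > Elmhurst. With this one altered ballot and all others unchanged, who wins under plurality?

Irvine

First-place totals with the altered ballot: Glendale 0, Fairview 4, Jasper 0, Elmhurst 0, Irvine 15.
The switch changes the winner from Jasper to Irvine.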